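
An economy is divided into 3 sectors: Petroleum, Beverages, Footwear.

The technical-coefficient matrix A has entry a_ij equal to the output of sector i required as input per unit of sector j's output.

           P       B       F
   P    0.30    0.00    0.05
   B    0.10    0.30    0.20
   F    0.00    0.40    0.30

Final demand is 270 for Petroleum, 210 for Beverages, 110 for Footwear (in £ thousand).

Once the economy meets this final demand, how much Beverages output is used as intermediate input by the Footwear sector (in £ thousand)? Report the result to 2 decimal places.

z_BF = 86.67

I − A =
  [   0.70     0.00    -0.05]
  [  -0.10     0.70    -0.20]
  [   0.00    -0.40     0.70]
Cofactors of I−A, C_ij = (−1)^(i+j)·(minor ij) (rows/columns in the sector order above):
  C_11 = (0.70)(0.70) − (-0.20)(-0.40) = 0.4100
  C_12 = −[(-0.10)(0.70) − (-0.20)(0.00)] = 0.0700
  C_13 = (-0.10)(-0.40) − (0.70)(0.00) = 0.0400
  C_21 = −[(0.00)(0.70) − (-0.05)(-0.40)] = 0.0200
  C_22 = (0.70)(0.70) − (-0.05)(0.00) = 0.4900
  C_23 = −[(0.70)(-0.40) − (0.00)(0.00)] = 0.2800
  C_31 = (0.00)(-0.20) − (-0.05)(0.70) = 0.0350
  C_32 = −[(0.70)(-0.20) − (-0.05)(-0.10)] = 0.1450
  C_33 = (0.70)(0.70) − (0.00)(-0.10) = 0.4900
det(I−A) = Σ_j (I−A)_1j·C_1j = (0.70)(0.4100) + (0.00)(0.0700) + (-0.05)(0.0400) = 0.2850
adj(I−A) = Cᵀ =
  [ 0.4100   0.0200   0.0350]
  [ 0.0700   0.4900   0.1450]
  [ 0.0400   0.2800   0.4900]
(I − A)⁻¹ = adj(I−A) / det(I−A) ≈
  [   1.4386     0.0702     0.1228]
  [   0.2456     1.7193     0.5088]
  [   0.1404     0.9825     1.7193]
First solve x = (I − A)⁻¹ d = adj(I−A)·d / det(I−A); in particular x_F = (0.0400·270 + 0.2800·210 + 0.4900·110) / 0.2850 = 123.50 / 0.2850 ≈ 433.3333.
Intermediate flow from B to F: z_BF = a_BF · x_F = 0.20 × 123.50 / 0.2850 = 24.70 / 0.2850 ≈ 86.67.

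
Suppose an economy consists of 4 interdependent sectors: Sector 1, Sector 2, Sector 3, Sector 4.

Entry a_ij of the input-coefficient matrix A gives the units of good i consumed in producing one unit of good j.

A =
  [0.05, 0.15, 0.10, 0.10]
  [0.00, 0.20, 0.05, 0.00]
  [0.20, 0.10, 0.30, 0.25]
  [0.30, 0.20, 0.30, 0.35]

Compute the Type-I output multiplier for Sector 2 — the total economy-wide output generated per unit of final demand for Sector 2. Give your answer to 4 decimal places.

m_2 = 3.0400

I − A =
  [   0.95    -0.15    -0.10    -0.10]
  [   0.00     0.80    -0.05     0.00]
  [  -0.20    -0.10     0.70    -0.25]
  [  -0.30    -0.20    -0.30     0.65]
Compute the cofactors C_ij = (−1)^(i+j)·(3×3 minor ij) of I−A; the adjugate is their transpose:
adj(I−A) = Cᵀ =
  [ 0.298250   0.085500   0.081875   0.077375]
  [ 0.010250   0.313500   0.029375   0.012875]
  [ 0.164000   0.141000   0.470000   0.206000]
  [ 0.216500   0.201000   0.263750   0.509750]
det(I−A) = Σ_j (I−A)_1j·C_1j = (0.95)(0.298250) + (-0.15)(0.010250) + (-0.10)(0.164000) + (-0.10)(0.216500) = 0.24375
(I − A)⁻¹ = adj(I−A) / det(I−A) ≈
  [   1.22359     0.35077     0.33590     0.31744]
  [   0.04205     1.28615     0.12051     0.05282]
  [   0.67282     0.57846     1.92821     0.84513]
  [   0.88821     0.82462     1.08205     2.09128]
The output multiplier for sector j is the column-j sum of the Leontief inverse (I − A)⁻¹ = adj(I−A) / det(I−A).
Column 2 of adj(I−A): (0.085500, 0.313500, 0.141000, 0.201000); det(I−A) = 0.24375.
m_2 = (0.085500 + 0.313500 + 0.141000 + 0.201000) / 0.24375 = 0.741 / 0.24375 = 3.0400.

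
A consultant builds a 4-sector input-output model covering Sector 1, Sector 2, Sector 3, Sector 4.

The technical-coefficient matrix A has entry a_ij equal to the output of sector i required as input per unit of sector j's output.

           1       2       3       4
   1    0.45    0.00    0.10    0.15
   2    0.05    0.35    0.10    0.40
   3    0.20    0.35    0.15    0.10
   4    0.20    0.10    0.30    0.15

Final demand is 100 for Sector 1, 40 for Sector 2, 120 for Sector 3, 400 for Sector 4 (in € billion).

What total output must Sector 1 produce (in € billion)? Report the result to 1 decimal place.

x_1 = 572.5

I − A =
  [   0.55     0.00    -0.10    -0.15]
  [  -0.05     0.65    -0.10    -0.40]
  [  -0.20    -0.35     0.85    -0.10]
  [  -0.20    -0.10    -0.30     0.85]
Compute the cofactors C_ij = (−1)^(i+j)·(3×3 minor ij) of I−A; the adjugate is their transpose:
adj(I−A) = Cᵀ =
  [ 0.343375   0.059250   0.082000   0.098125]
  [ 0.145625   0.327375   0.124250   0.194375]
  [ 0.158875   0.161625   0.261625   0.134875]
  [ 0.154000   0.109500   0.126250   0.269875]
det(I−A) = Σ_j (I−A)_1j·C_1j = (0.55)(0.343375) + (0.00)(0.145625) + (-0.10)(0.158875) + (-0.15)(0.154000) = 0.14986875
(I − A)⁻¹ = adj(I−A) / det(I−A) ≈
  [   2.2912     0.3953     0.5471     0.6547]
  [   0.9717     2.1844     0.8291     1.2970]
  [   1.0601     1.0784     1.7457     0.9000]
  [   1.0276     0.7306     0.8424     1.8007]
x = (I − A)⁻¹ d = adj(I−A)·d / det(I−A), with det(I−A) = 0.14986875:
  x_1 = (0.343375·100 + 0.059250·40 + 0.082000·120 + 0.098125·400) / 0.14986875 = 85.7975 / 0.14986875 ≈ 572.5
  x_2 = (0.145625·100 + 0.327375·40 + 0.124250·120 + 0.194375·400) / 0.14986875 = 120.3175 / 0.14986875 ≈ 802.8
  x_3 = (0.158875·100 + 0.161625·40 + 0.261625·120 + 0.134875·400) / 0.14986875 = 107.6975 / 0.14986875 ≈ 718.6
  x_4 = (0.154000·100 + 0.109500·40 + 0.126250·120 + 0.269875·400) / 0.14986875 = 142.88 / 0.14986875 ≈ 953.4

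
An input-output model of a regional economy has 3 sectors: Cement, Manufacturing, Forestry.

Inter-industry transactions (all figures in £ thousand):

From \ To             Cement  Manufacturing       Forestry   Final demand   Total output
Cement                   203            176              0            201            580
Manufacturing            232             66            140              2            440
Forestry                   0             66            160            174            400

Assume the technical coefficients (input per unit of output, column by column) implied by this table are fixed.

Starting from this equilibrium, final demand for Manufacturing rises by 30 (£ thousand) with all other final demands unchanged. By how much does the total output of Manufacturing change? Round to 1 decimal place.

Δx_2 = 58.1

Technical coefficients a_ij = z_ij / X_j:
  a_11 = 203/580 = 0.35, a_21 = 232/580 = 0.40, a_31 = 0/580 = 0.00
  a_12 = 176/440 = 0.40, a_22 = 66/440 = 0.15, a_32 = 66/440 = 0.15
  a_13 = 0/400 = 0.00, a_23 = 140/400 = 0.35, a_33 = 160/400 = 0.40
I − A =
  [   0.65    -0.40     0.00]
  [  -0.40     0.85    -0.35]
  [   0.00    -0.15     0.60]
Cofactors of I−A, C_ij = (−1)^(i+j)·(minor ij) (rows/columns in the sector order above):
  C_11 = (0.85)(0.60) − (-0.35)(-0.15) = 0.4575
  C_12 = −[(-0.40)(0.60) − (-0.35)(0.00)] = 0.2400
  C_13 = (-0.40)(-0.15) − (0.85)(0.00) = 0.0600
  C_21 = −[(-0.40)(0.60) − (0.00)(-0.15)] = 0.2400
  C_22 = (0.65)(0.60) − (0.00)(0.00) = 0.3900
  C_23 = −[(0.65)(-0.15) − (-0.40)(0.00)] = 0.0975
  C_31 = (-0.40)(-0.35) − (0.00)(0.85) = 0.1400
  C_32 = −[(0.65)(-0.35) − (0.00)(-0.40)] = 0.2275
  C_33 = (0.65)(0.85) − (-0.40)(-0.40) = 0.3925
det(I−A) = Σ_j (I−A)_1j·C_1j = (0.65)(0.4575) + (-0.40)(0.2400) + (0.00)(0.0600) = 0.201375
adj(I−A) = Cᵀ =
  [ 0.4575   0.2400   0.1400]
  [ 0.2400   0.3900   0.2275]
  [ 0.0600   0.0975   0.3925]
(I − A)⁻¹ = adj(I−A) / det(I−A) ≈
  [   2.2719     1.1918     0.6952]
  [   1.1918     1.9367     1.1297]
  [   0.2980     0.4842     1.9491]
Δx = (I − A)⁻¹ Δd with Δd having +30 in the Manufacturing component and 0 elsewhere.
So Δx_2 = L_22 · (+30), where L_22 = adj(I−A)_22 / det(I−A) = 0.3900 / 0.201375.
Δx_2 = 0.3900 × (+30) / 0.201375 = 11.70 / 0.201375 ≈ 58.1.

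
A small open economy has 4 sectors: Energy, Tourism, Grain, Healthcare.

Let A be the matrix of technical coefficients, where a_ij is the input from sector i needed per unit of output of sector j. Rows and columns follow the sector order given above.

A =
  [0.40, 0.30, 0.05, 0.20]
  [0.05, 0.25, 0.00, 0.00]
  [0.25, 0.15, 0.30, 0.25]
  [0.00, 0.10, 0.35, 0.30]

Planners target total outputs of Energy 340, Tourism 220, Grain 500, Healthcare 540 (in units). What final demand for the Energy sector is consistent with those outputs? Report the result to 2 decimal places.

I − A =
  [   0.60    -0.30    -0.05    -0.20]
  [  -0.05     0.75     0.00     0.00]
  [  -0.25    -0.15     0.70    -0.25]
  [   0.00    -0.10    -0.35     0.70]
d = (I − A) x:
  d_E = (+0.60)·340 + (-0.30)·220 + (-0.05)·500 + (-0.20)·540 = 5.00
  d_T = (-0.05)·340 + (+0.75)·220 + (+0.00)·500 + (+0.00)·540 = 148.00
  d_G = (-0.25)·340 + (-0.15)·220 + (+0.70)·500 + (-0.25)·540 = 97.00
  d_H = (+0.00)·340 + (-0.10)·220 + (-0.35)·500 + (+0.70)·540 = 181.00

d_E = 5.00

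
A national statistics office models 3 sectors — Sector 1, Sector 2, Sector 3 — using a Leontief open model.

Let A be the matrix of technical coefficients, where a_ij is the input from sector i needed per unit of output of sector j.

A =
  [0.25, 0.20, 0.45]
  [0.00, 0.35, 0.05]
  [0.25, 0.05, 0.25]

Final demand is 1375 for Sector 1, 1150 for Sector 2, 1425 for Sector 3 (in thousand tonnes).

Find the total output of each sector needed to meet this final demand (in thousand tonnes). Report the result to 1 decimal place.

x_1 = 4499.1, x_2 = 2041.2, x_3 = 3535.8

I − A =
  [   0.75    -0.20    -0.45]
  [   0.00     0.65    -0.05]
  [  -0.25    -0.05     0.75]
Cofactors of I−A, C_ij = (−1)^(i+j)·(minor ij) (rows/columns in the sector order above):
  C_11 = (0.65)(0.75) − (-0.05)(-0.05) = 0.4850
  C_12 = −[(0.00)(0.75) − (-0.05)(-0.25)] = 0.0125
  C_13 = (0.00)(-0.05) − (0.65)(-0.25) = 0.1625
  C_21 = −[(-0.20)(0.75) − (-0.45)(-0.05)] = 0.1725
  C_22 = (0.75)(0.75) − (-0.45)(-0.25) = 0.4500
  C_23 = −[(0.75)(-0.05) − (-0.20)(-0.25)] = 0.0875
  C_31 = (-0.20)(-0.05) − (-0.45)(0.65) = 0.3025
  C_32 = −[(0.75)(-0.05) − (-0.45)(0.00)] = 0.0375
  C_33 = (0.75)(0.65) − (-0.20)(0.00) = 0.4875
det(I−A) = Σ_j (I−A)_1j·C_1j = (0.75)(0.4850) + (-0.20)(0.0125) + (-0.45)(0.1625) = 0.288125
adj(I−A) = Cᵀ =
  [ 0.4850   0.1725   0.3025]
  [ 0.0125   0.4500   0.0375]
  [ 0.1625   0.0875   0.4875]
(I − A)⁻¹ = adj(I−A) / det(I−A) ≈
  [   1.6833     0.5987     1.0499]
  [   0.0434     1.5618     0.1302]
  [   0.5640     0.3037     1.6920]
x = (I − A)⁻¹ d = adj(I−A)·d / det(I−A), with det(I−A) = 0.288125:
  x_1 = (0.4850·1375 + 0.1725·1150 + 0.3025·1425) / 0.288125 = 1296.3125 / 0.288125 ≈ 4499.1
  x_2 = (0.0125·1375 + 0.4500·1150 + 0.0375·1425) / 0.288125 = 588.125 / 0.288125 ≈ 2041.2
  x_3 = (0.1625·1375 + 0.0875·1150 + 0.4875·1425) / 0.288125 = 1018.75 / 0.288125 ≈ 3535.8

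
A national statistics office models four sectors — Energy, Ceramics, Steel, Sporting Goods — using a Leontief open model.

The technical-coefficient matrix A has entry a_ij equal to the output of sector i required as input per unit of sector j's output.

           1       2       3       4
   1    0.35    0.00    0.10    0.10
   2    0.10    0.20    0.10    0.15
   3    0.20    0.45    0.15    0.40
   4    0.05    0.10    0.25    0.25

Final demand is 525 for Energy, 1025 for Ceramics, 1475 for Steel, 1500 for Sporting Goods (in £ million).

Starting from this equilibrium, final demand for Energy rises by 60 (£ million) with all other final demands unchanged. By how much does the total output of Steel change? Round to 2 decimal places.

Δx_3 = 50.00

I − A =
  [   0.65     0.00    -0.10    -0.10]
  [  -0.10     0.80    -0.10    -0.15]
  [  -0.20    -0.45     0.85    -0.40]
  [  -0.05    -0.10    -0.25     0.75]
Compute the cofactors C_ij = (−1)^(i+j)·(3×3 minor ij) of I−A; the adjugate is their transpose:
adj(I−A) = Cᵀ =
  [ 0.362625   0.057500   0.079500   0.102250]
  [ 0.084625   0.323125   0.083375   0.120375]
  [ 0.174125   0.245125   0.375250   0.272375]
  [ 0.093500   0.128625   0.141500   0.392250]
det(I−A) = Σ_j (I−A)_1j·C_1j = (0.65)(0.362625) + (0.00)(0.084625) + (-0.10)(0.174125) + (-0.10)(0.093500) = 0.20894375
(I − A)⁻¹ = adj(I−A) / det(I−A) ≈
  [   1.7355     0.2752     0.3805     0.4894]
  [   0.4050     1.5465     0.3990     0.5761]
  [   0.8334     1.1732     1.7959     1.3036]
  [   0.4475     0.6156     0.6772     1.8773]
Δx = (I − A)⁻¹ Δd with Δd having +60 in the Energy component and 0 elsewhere.
So Δx_3 = L_31 · (+60), where L_31 = adj(I−A)_31 / det(I−A) = 0.174125 / 0.20894375.
Δx_3 = 0.174125 × (+60) / 0.20894375 = 10.4475 / 0.20894375 ≈ 50.00.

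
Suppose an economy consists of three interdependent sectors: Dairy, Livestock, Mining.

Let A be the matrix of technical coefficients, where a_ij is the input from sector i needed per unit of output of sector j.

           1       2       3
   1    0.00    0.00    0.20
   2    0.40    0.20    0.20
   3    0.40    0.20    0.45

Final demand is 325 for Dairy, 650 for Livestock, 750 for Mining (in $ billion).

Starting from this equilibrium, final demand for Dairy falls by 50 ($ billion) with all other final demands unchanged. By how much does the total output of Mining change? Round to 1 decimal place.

Δx_3 = -62.5

I − A =
  [   1.00     0.00    -0.20]
  [  -0.40     0.80    -0.20]
  [  -0.40    -0.20     0.55]
Cofactors of I−A, C_ij = (−1)^(i+j)·(minor ij) (rows/columns in the sector order above):
  C_11 = (0.80)(0.55) − (-0.20)(-0.20) = 0.4000
  C_12 = −[(-0.40)(0.55) − (-0.20)(-0.40)] = 0.3000
  C_13 = (-0.40)(-0.20) − (0.80)(-0.40) = 0.4000
  C_21 = −[(0.00)(0.55) − (-0.20)(-0.20)] = 0.0400
  C_22 = (1.00)(0.55) − (-0.20)(-0.40) = 0.4700
  C_23 = −[(1.00)(-0.20) − (0.00)(-0.40)] = 0.2000
  C_31 = (0.00)(-0.20) − (-0.20)(0.80) = 0.1600
  C_32 = −[(1.00)(-0.20) − (-0.20)(-0.40)] = 0.2800
  C_33 = (1.00)(0.80) − (0.00)(-0.40) = 0.8000
det(I−A) = Σ_j (I−A)_1j·C_1j = (1.00)(0.4000) + (0.00)(0.3000) + (-0.20)(0.4000) = 0.3200
adj(I−A) = Cᵀ =
  [ 0.4000   0.0400   0.1600]
  [ 0.3000   0.4700   0.2800]
  [ 0.4000   0.2000   0.8000]
(I − A)⁻¹ = adj(I−A) / det(I−A) ≈
  [   1.2500     0.1250     0.5000]
  [   0.9375     1.4688     0.8750]
  [   1.2500     0.6250     2.5000]
Δx = (I − A)⁻¹ Δd with Δd having -50 in the Dairy component and 0 elsewhere.
So Δx_3 = L_31 · (-50), where L_31 = adj(I−A)_31 / det(I−A) = 0.4000 / 0.3200.
Δx_3 = 0.4000 × (-50) / 0.3200 = -20.00 / 0.3200 = -62.5.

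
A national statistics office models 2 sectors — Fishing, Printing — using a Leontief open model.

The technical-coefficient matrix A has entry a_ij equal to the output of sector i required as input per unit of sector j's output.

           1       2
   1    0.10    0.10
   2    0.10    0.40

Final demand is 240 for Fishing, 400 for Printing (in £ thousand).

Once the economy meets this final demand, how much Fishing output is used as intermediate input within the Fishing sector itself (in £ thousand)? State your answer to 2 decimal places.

I − A =
  [   0.90    -0.10]
  [  -0.10     0.60]
det(I−A) = (0.90)(0.60) − (-0.10)(-0.10) = 0.5300
adj(I−A) = [[0.60, 0.10], [0.10, 0.90]]
(I − A)⁻¹ = adj(I−A) / det(I−A) ≈
  [   1.1321     0.1887]
  [   0.1887     1.6981]
First solve x = (I − A)⁻¹ d = adj(I−A)·d / det(I−A); in particular x_1 = (0.60·240 + 0.10·400) / 0.5300 = 184.00 / 0.5300 ≈ 347.1698.
Intermediate flow from 1 to 1: z_11 = a_11 · x_1 = 0.10 × 184.00 / 0.5300 = 18.40 / 0.5300 ≈ 34.72.

z_11 = 34.72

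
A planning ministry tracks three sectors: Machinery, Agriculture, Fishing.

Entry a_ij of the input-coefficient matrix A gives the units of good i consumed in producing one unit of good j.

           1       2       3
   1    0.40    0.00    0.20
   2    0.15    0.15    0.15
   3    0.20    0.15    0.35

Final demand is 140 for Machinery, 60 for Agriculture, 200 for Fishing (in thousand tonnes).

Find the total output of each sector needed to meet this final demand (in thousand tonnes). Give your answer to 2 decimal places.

I − A =
  [   0.60     0.00    -0.20]
  [  -0.15     0.85    -0.15]
  [  -0.20    -0.15     0.65]
Cofactors of I−A, C_ij = (−1)^(i+j)·(minor ij) (rows/columns in the sector order above):
  C_11 = (0.85)(0.65) − (-0.15)(-0.15) = 0.5300
  C_12 = −[(-0.15)(0.65) − (-0.15)(-0.20)] = 0.1275
  C_13 = (-0.15)(-0.15) − (0.85)(-0.20) = 0.1925
  C_21 = −[(0.00)(0.65) − (-0.20)(-0.15)] = 0.0300
  C_22 = (0.60)(0.65) − (-0.20)(-0.20) = 0.3500
  C_23 = −[(0.60)(-0.15) − (0.00)(-0.20)] = 0.0900
  C_31 = (0.00)(-0.15) − (-0.20)(0.85) = 0.1700
  C_32 = −[(0.60)(-0.15) − (-0.20)(-0.15)] = 0.1200
  C_33 = (0.60)(0.85) − (0.00)(-0.15) = 0.5100
det(I−A) = Σ_j (I−A)_1j·C_1j = (0.60)(0.5300) + (0.00)(0.1275) + (-0.20)(0.1925) = 0.2795
adj(I−A) = Cᵀ =
  [ 0.5300   0.0300   0.1700]
  [ 0.1275   0.3500   0.1200]
  [ 0.1925   0.0900   0.5100]
(I − A)⁻¹ = adj(I−A) / det(I−A) ≈
  [   1.8962     0.1073     0.6082]
  [   0.4562     1.2522     0.4293]
  [   0.6887     0.3220     1.8247]
x = (I − A)⁻¹ d = adj(I−A)·d / det(I−A), with det(I−A) = 0.2795:
  x_1 = (0.5300·140 + 0.0300·60 + 0.1700·200) / 0.2795 = 110.00 / 0.2795 ≈ 393.56
  x_2 = (0.1275·140 + 0.3500·60 + 0.1200·200) / 0.2795 = 62.85 / 0.2795 ≈ 224.87
  x_3 = (0.1925·140 + 0.0900·60 + 0.5100·200) / 0.2795 = 134.35 / 0.2795 ≈ 480.68

x_1 = 393.56, x_2 = 224.87, x_3 = 480.68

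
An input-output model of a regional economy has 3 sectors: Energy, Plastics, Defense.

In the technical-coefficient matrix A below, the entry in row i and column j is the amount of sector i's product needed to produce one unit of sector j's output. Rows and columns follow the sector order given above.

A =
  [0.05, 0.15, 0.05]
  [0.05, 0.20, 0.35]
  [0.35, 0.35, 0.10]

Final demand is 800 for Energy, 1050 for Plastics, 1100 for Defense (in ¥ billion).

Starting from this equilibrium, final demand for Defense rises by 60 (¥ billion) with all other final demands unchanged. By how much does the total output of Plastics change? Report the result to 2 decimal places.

I − A =
  [   0.95    -0.15    -0.05]
  [  -0.05     0.80    -0.35]
  [  -0.35    -0.35     0.90]
Cofactors of I−A, C_ij = (−1)^(i+j)·(minor ij) (rows/columns in the sector order above):
  C_11 = (0.80)(0.90) − (-0.35)(-0.35) = 0.5975
  C_12 = −[(-0.05)(0.90) − (-0.35)(-0.35)] = 0.1675
  C_13 = (-0.05)(-0.35) − (0.80)(-0.35) = 0.2975
  C_21 = −[(-0.15)(0.90) − (-0.05)(-0.35)] = 0.1525
  C_22 = (0.95)(0.90) − (-0.05)(-0.35) = 0.8375
  C_23 = −[(0.95)(-0.35) − (-0.15)(-0.35)] = 0.3850
  C_31 = (-0.15)(-0.35) − (-0.05)(0.80) = 0.0925
  C_32 = −[(0.95)(-0.35) − (-0.05)(-0.05)] = 0.3350
  C_33 = (0.95)(0.80) − (-0.15)(-0.05) = 0.7525
det(I−A) = Σ_j (I−A)_1j·C_1j = (0.95)(0.5975) + (-0.15)(0.1675) + (-0.05)(0.2975) = 0.527625
adj(I−A) = Cᵀ =
  [ 0.5975   0.1525   0.0925]
  [ 0.1675   0.8375   0.3350]
  [ 0.2975   0.3850   0.7525]
(I − A)⁻¹ = adj(I−A) / det(I−A) ≈
  [   1.1324     0.2890     0.1753]
  [   0.3175     1.5873     0.6349]
  [   0.5638     0.7297     1.4262]
Δx = (I − A)⁻¹ Δd with Δd having +60 in the Defense component and 0 elsewhere.
So Δx_2 = L_23 · (+60), where L_23 = adj(I−A)_23 / det(I−A) = 0.3350 / 0.527625.
Δx_2 = 0.3350 × (+60) / 0.527625 = 20.10 / 0.527625 ≈ 38.10.

Δx_2 = 38.10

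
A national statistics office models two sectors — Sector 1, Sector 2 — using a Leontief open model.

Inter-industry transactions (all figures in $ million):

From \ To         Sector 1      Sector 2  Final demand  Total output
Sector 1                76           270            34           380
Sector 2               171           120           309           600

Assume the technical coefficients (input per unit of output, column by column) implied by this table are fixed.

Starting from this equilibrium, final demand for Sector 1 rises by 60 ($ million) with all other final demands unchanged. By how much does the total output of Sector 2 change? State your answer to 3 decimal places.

Δx_2 = 61.714

Technical coefficients a_ij = z_ij / X_j:
  a_11 = 76/380 = 0.20, a_21 = 171/380 = 0.45
  a_12 = 270/600 = 0.45, a_22 = 120/600 = 0.20
I − A =
  [   0.80    -0.45]
  [  -0.45     0.80]
det(I−A) = (0.80)(0.80) − (-0.45)(-0.45) = 0.4375
adj(I−A) = [[0.80, 0.45], [0.45, 0.80]]
(I − A)⁻¹ = adj(I−A) / det(I−A) ≈
  [   1.8286     1.0286]
  [   1.0286     1.8286]
Δx = (I − A)⁻¹ Δd with Δd having +60 in the Sector 1 component and 0 elsewhere.
So Δx_2 = L_21 · (+60), where L_21 = adj(I−A)_21 / det(I−A) = 0.45 / 0.4375.
Δx_2 = 0.45 × (+60) / 0.4375 = 27.00 / 0.4375 ≈ 61.714.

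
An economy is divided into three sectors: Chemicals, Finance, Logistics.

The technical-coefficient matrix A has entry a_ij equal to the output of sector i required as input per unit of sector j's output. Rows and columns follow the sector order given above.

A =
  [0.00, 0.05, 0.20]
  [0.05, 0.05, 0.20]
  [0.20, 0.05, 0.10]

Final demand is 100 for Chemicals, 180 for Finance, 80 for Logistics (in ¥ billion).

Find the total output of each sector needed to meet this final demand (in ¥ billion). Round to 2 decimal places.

x_1 = 137.61, x_2 = 224.49, x_3 = 131.94

I − A =
  [   1.00    -0.05    -0.20]
  [  -0.05     0.95    -0.20]
  [  -0.20    -0.05     0.90]
Cofactors of I−A, C_ij = (−1)^(i+j)·(minor ij) (rows/columns in the sector order above):
  C_11 = (0.95)(0.90) − (-0.20)(-0.05) = 0.8450
  C_12 = −[(-0.05)(0.90) − (-0.20)(-0.20)] = 0.0850
  C_13 = (-0.05)(-0.05) − (0.95)(-0.20) = 0.1925
  C_21 = −[(-0.05)(0.90) − (-0.20)(-0.05)] = 0.0550
  C_22 = (1.00)(0.90) − (-0.20)(-0.20) = 0.8600
  C_23 = −[(1.00)(-0.05) − (-0.05)(-0.20)] = 0.0600
  C_31 = (-0.05)(-0.20) − (-0.20)(0.95) = 0.2000
  C_32 = −[(1.00)(-0.20) − (-0.20)(-0.05)] = 0.2100
  C_33 = (1.00)(0.95) − (-0.05)(-0.05) = 0.9475
det(I−A) = Σ_j (I−A)_1j·C_1j = (1.00)(0.8450) + (-0.05)(0.0850) + (-0.20)(0.1925) = 0.80225
adj(I−A) = Cᵀ =
  [ 0.8450   0.0550   0.2000]
  [ 0.0850   0.8600   0.2100]
  [ 0.1925   0.0600   0.9475]
(I − A)⁻¹ = adj(I−A) / det(I−A) ≈
  [   1.0533     0.0686     0.2493]
  [   0.1060     1.0720     0.2618]
  [   0.2400     0.0748     1.1811]
x = (I − A)⁻¹ d = adj(I−A)·d / det(I−A), with det(I−A) = 0.80225:
  x_1 = (0.8450·100 + 0.0550·180 + 0.2000·80) / 0.80225 = 110.40 / 0.80225 ≈ 137.61
  x_2 = (0.0850·100 + 0.8600·180 + 0.2100·80) / 0.80225 = 180.10 / 0.80225 ≈ 224.49
  x_3 = (0.1925·100 + 0.0600·180 + 0.9475·80) / 0.80225 = 105.85 / 0.80225 ≈ 131.94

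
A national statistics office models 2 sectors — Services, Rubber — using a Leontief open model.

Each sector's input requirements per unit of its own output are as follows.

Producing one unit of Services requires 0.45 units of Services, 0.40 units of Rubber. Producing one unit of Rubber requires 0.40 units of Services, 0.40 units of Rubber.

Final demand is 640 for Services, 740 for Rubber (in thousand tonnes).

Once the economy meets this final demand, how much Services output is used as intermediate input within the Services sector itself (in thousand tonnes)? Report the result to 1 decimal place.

z_SS = 1800.0

I − A =
  [   0.55    -0.40]
  [  -0.40     0.60]
det(I−A) = (0.55)(0.60) − (-0.40)(-0.40) = 0.1700
adj(I−A) = [[0.60, 0.40], [0.40, 0.55]]
(I − A)⁻¹ = adj(I−A) / det(I−A) ≈
  [   3.5294     2.3529]
  [   2.3529     3.2353]
First solve x = (I − A)⁻¹ d = adj(I−A)·d / det(I−A); in particular x_S = (0.60·640 + 0.40·740) / 0.1700 = 680.00 / 0.1700 = 4000.000.
Intermediate flow from S to S: z_SS = a_SS · x_S = 0.45 × 680.00 / 0.1700 = 306.00 / 0.1700 = 1800.0.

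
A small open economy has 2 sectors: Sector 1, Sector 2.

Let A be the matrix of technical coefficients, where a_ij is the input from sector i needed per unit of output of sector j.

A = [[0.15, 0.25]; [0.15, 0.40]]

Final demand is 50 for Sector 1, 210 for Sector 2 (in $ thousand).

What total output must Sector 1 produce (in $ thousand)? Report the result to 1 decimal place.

I − A =
  [   0.85    -0.25]
  [  -0.15     0.60]
det(I−A) = (0.85)(0.60) − (-0.25)(-0.15) = 0.4725
adj(I−A) = [[0.60, 0.25], [0.15, 0.85]]
(I − A)⁻¹ = adj(I−A) / det(I−A) ≈
  [   1.2698     0.5291]
  [   0.3175     1.7989]
x = (I − A)⁻¹ d = adj(I−A)·d / det(I−A), with det(I−A) = 0.4725:
  x_1 = (0.60·50 + 0.25·210) / 0.4725 = 82.50 / 0.4725 ≈ 174.6
  x_2 = (0.15·50 + 0.85·210) / 0.4725 = 186.00 / 0.4725 ≈ 393.7

x_1 = 174.6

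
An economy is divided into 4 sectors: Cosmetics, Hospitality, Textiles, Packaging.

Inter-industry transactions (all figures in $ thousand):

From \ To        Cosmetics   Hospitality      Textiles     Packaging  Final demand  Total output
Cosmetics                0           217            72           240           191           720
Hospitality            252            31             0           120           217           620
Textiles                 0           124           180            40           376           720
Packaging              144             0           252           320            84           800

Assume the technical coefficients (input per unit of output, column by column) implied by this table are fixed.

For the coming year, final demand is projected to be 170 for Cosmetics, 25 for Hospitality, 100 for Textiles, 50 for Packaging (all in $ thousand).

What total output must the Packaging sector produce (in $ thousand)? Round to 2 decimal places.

x_4 = 328.19

Technical coefficients a_ij = z_ij / X_j:
  a_11 = 0/720 = 0.00, a_21 = 252/720 = 0.35, a_31 = 0/720 = 0.00, a_41 = 144/720 = 0.20
  a_12 = 217/620 = 0.35, a_22 = 31/620 = 0.05, a_32 = 124/620 = 0.20, a_42 = 0/620 = 0.00
  a_13 = 72/720 = 0.10, a_23 = 0/720 = 0.00, a_33 = 180/720 = 0.25, a_43 = 252/720 = 0.35
  a_14 = 240/800 = 0.30, a_24 = 120/800 = 0.15, a_34 = 40/800 = 0.05, a_44 = 320/800 = 0.40
I − A =
  [   1.00    -0.35    -0.10    -0.30]
  [  -0.35     0.95     0.00    -0.15]
  [   0.00    -0.20     0.75    -0.05]
  [  -0.20     0.00    -0.35     0.60]
Compute the cofactors C_ij = (−1)^(i+j)·(3×3 minor ij) of I−A; the adjugate is their transpose:
adj(I−A) = Cᵀ =
  [ 0.400375   0.184375   0.175125   0.260875]
  [ 0.173875   0.386500   0.113250   0.193000]
  [ 0.057500   0.111500   0.429000   0.092375]
  [ 0.167000   0.126500   0.308625   0.613625]
det(I−A) = Σ_j (I−A)_1j·C_1j = (1.00)(0.400375) + (-0.35)(0.173875) + (-0.10)(0.057500) + (-0.30)(0.167000) = 0.28366875
(I − A)⁻¹ = adj(I−A) / det(I−A) ≈
  [   1.4114     0.6500     0.6174     0.9196]
  [   0.6130     1.3625     0.3992     0.6804]
  [   0.2027     0.3931     1.5123     0.3256]
  [   0.5887     0.4459     1.0880     2.1632]
x = (I − A)⁻¹ d = adj(I−A)·d / det(I−A), with det(I−A) = 0.28366875:
  x_1 = (0.400375·170 + 0.184375·25 + 0.175125·100 + 0.260875·50) / 0.28366875 = 103.229375 / 0.28366875 ≈ 363.91
  x_2 = (0.173875·170 + 0.386500·25 + 0.113250·100 + 0.193000·50) / 0.28366875 = 60.19625 / 0.28366875 ≈ 212.21
  x_3 = (0.057500·170 + 0.111500·25 + 0.429000·100 + 0.092375·50) / 0.28366875 = 60.08125 / 0.28366875 ≈ 211.80
  x_4 = (0.167000·170 + 0.126500·25 + 0.308625·100 + 0.613625·50) / 0.28366875 = 93.09625 / 0.28366875 ≈ 328.19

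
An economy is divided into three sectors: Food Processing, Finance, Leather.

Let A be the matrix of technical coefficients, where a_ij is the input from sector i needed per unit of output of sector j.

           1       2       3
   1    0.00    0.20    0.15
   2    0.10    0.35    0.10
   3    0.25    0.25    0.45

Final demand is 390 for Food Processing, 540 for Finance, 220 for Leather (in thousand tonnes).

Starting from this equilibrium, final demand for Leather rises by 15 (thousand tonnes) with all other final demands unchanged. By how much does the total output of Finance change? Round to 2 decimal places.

I − A =
  [   1.00    -0.20    -0.15]
  [  -0.10     0.65    -0.10]
  [  -0.25    -0.25     0.55]
Cofactors of I−A, C_ij = (−1)^(i+j)·(minor ij) (rows/columns in the sector order above):
  C_11 = (0.65)(0.55) − (-0.10)(-0.25) = 0.3325
  C_12 = −[(-0.10)(0.55) − (-0.10)(-0.25)] = 0.0800
  C_13 = (-0.10)(-0.25) − (0.65)(-0.25) = 0.1875
  C_21 = −[(-0.20)(0.55) − (-0.15)(-0.25)] = 0.1475
  C_22 = (1.00)(0.55) − (-0.15)(-0.25) = 0.5125
  C_23 = −[(1.00)(-0.25) − (-0.20)(-0.25)] = 0.3000
  C_31 = (-0.20)(-0.10) − (-0.15)(0.65) = 0.1175
  C_32 = −[(1.00)(-0.10) − (-0.15)(-0.10)] = 0.1150
  C_33 = (1.00)(0.65) − (-0.20)(-0.10) = 0.6300
det(I−A) = Σ_j (I−A)_1j·C_1j = (1.00)(0.3325) + (-0.20)(0.0800) + (-0.15)(0.1875) = 0.288375
adj(I−A) = Cᵀ =
  [ 0.3325   0.1475   0.1175]
  [ 0.0800   0.5125   0.1150]
  [ 0.1875   0.3000   0.6300]
(I − A)⁻¹ = adj(I−A) / det(I−A) ≈
  [   1.1530     0.5115     0.4075]
  [   0.2774     1.7772     0.3988]
  [   0.6502     1.0403     2.1847]
Δx = (I − A)⁻¹ Δd with Δd having +15 in the Leather component and 0 elsewhere.
So Δx_2 = L_23 · (+15), where L_23 = adj(I−A)_23 / det(I−A) = 0.1150 / 0.288375.
Δx_2 = 0.1150 × (+15) / 0.288375 = 1.725 / 0.288375 ≈ 5.98.

Δx_2 = 5.98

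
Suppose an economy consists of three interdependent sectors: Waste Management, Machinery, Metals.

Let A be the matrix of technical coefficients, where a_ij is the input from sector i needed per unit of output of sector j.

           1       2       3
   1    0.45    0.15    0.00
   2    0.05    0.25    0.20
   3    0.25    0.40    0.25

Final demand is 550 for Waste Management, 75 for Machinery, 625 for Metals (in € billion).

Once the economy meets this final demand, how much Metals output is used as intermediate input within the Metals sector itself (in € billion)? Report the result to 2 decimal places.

I − A =
  [   0.55    -0.15     0.00]
  [  -0.05     0.75    -0.20]
  [  -0.25    -0.40     0.75]
Cofactors of I−A, C_ij = (−1)^(i+j)·(minor ij) (rows/columns in the sector order above):
  C_11 = (0.75)(0.75) − (-0.20)(-0.40) = 0.4825
  C_12 = −[(-0.05)(0.75) − (-0.20)(-0.25)] = 0.0875
  C_13 = (-0.05)(-0.40) − (0.75)(-0.25) = 0.2075
  C_21 = −[(-0.15)(0.75) − (0.00)(-0.40)] = 0.1125
  C_22 = (0.55)(0.75) − (0.00)(-0.25) = 0.4125
  C_23 = −[(0.55)(-0.40) − (-0.15)(-0.25)] = 0.2575
  C_31 = (-0.15)(-0.20) − (0.00)(0.75) = 0.0300
  C_32 = −[(0.55)(-0.20) − (0.00)(-0.05)] = 0.1100
  C_33 = (0.55)(0.75) − (-0.15)(-0.05) = 0.4050
det(I−A) = Σ_j (I−A)_1j·C_1j = (0.55)(0.4825) + (-0.15)(0.0875) + (0.00)(0.2075) = 0.25225
adj(I−A) = Cᵀ =
  [ 0.4825   0.1125   0.0300]
  [ 0.0875   0.4125   0.1100]
  [ 0.2075   0.2575   0.4050]
(I − A)⁻¹ = adj(I−A) / det(I−A) ≈
  [   1.9128     0.4460     0.1189]
  [   0.3469     1.6353     0.4361]
  [   0.8226     1.0208     1.6056]
First solve x = (I − A)⁻¹ d = adj(I−A)·d / det(I−A); in particular x_3 = (0.2075·550 + 0.2575·75 + 0.4050·625) / 0.25225 = 386.5625 / 0.25225 ≈ 1532.4579.
Intermediate flow from 3 to 3: z_33 = a_33 · x_3 = 0.25 × 386.5625 / 0.25225 = 96.640625 / 0.25225 ≈ 383.11.

z_33 = 383.11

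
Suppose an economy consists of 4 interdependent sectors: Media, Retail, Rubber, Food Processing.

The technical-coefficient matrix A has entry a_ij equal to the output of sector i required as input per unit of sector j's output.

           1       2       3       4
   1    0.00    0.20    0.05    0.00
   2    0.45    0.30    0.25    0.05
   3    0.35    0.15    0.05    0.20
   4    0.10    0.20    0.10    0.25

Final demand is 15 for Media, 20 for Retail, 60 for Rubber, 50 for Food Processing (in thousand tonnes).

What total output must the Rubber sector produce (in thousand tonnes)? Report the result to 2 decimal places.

x_3 = 120.35

I − A =
  [   1.00    -0.20    -0.05     0.00]
  [  -0.45     0.70    -0.25    -0.05]
  [  -0.35    -0.15     0.95    -0.20]
  [  -0.10    -0.20    -0.10     0.75]
Compute the cofactors C_ij = (−1)^(i+j)·(3×3 minor ij) of I−A; the adjugate is their transpose:
adj(I−A) = Cᵀ =
  [ 0.436375   0.146125   0.064250   0.026875]
  [ 0.388750   0.678375   0.209625   0.101125]
  [ 0.263625   0.209000   0.446500   0.133000]
  [ 0.197000   0.228250   0.124000   0.508875]
det(I−A) = Σ_j (I−A)_1j·C_1j = (1.00)(0.436375) + (-0.20)(0.388750) + (-0.05)(0.263625) + (0.00)(0.197000) = 0.34544375
(I − A)⁻¹ = adj(I−A) / det(I−A) ≈
  [   1.2632     0.4230     0.1860     0.0778]
  [   1.1254     1.9638     0.6068     0.2927]
  [   0.7631     0.6050     1.2925     0.3850]
  [   0.5703     0.6607     0.3590     1.4731]
x = (I − A)⁻¹ d = adj(I−A)·d / det(I−A), with det(I−A) = 0.34544375:
  x_1 = (0.436375·15 + 0.146125·20 + 0.064250·60 + 0.026875·50) / 0.34544375 = 14.666875 / 0.34544375 ≈ 42.46
  x_2 = (0.388750·15 + 0.678375·20 + 0.209625·60 + 0.101125·50) / 0.34544375 = 37.0325 / 0.34544375 ≈ 107.20
  x_3 = (0.263625·15 + 0.209000·20 + 0.446500·60 + 0.133000·50) / 0.34544375 = 41.574375 / 0.34544375 ≈ 120.35
  x_4 = (0.197000·15 + 0.228250·20 + 0.124000·60 + 0.508875·50) / 0.34544375 = 40.40375 / 0.34544375 ≈ 116.96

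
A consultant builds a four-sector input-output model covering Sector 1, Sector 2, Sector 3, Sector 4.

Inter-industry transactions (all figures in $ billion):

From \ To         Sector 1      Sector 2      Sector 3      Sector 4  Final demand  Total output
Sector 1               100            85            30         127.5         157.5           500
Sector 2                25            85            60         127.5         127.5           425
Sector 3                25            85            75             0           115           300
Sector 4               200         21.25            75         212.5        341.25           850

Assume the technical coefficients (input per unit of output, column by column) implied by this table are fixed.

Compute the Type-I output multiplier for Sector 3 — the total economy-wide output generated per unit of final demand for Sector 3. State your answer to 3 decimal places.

Technical coefficients a_ij = z_ij / X_j:
  a_11 = 100/500 = 0.20, a_21 = 25/500 = 0.05, a_31 = 25/500 = 0.05, a_41 = 200/500 = 0.40
  a_12 = 85/425 = 0.20, a_22 = 85/425 = 0.20, a_32 = 85/425 = 0.20, a_42 = 21.25/425 = 0.05
  a_13 = 30/300 = 0.10, a_23 = 60/300 = 0.20, a_33 = 75/300 = 0.25, a_43 = 75/300 = 0.25
  a_14 = 127.5/850 = 0.15, a_24 = 127.5/850 = 0.15, a_34 = 0/850 = 0.00, a_44 = 212.5/850 = 0.25
I − A =
  [   0.80    -0.20    -0.10    -0.15]
  [  -0.05     0.80    -0.20    -0.15]
  [  -0.05    -0.20     0.75     0.00]
  [  -0.40    -0.05    -0.25     0.75]
Compute the cofactors C_ij = (−1)^(i+j)·(3×3 minor ij) of I−A; the adjugate is their transpose:
adj(I−A) = Cᵀ =
  [ 0.406875   0.140625   0.128250   0.109500]
  [ 0.082500   0.399375   0.149625   0.096375]
  [ 0.049125   0.115875   0.406125   0.033000]
  [ 0.238875   0.140250   0.213750   0.433500]
det(I−A) = Σ_j (I−A)_1j·C_1j = (0.80)(0.406875) + (-0.20)(0.082500) + (-0.10)(0.049125) + (-0.15)(0.238875) = 0.26825625
(I − A)⁻¹ = adj(I−A) / det(I−A) ≈
  [   1.5167     0.5242     0.4781     0.4082]
  [   0.3075     1.4888     0.5578     0.3593]
  [   0.1831     0.4320     1.5139     0.1230]
  [   0.8905     0.5228     0.7968     1.6160]
The output multiplier for sector j is the column-j sum of the Leontief inverse (I − A)⁻¹ = adj(I−A) / det(I−A).
Column 3 of adj(I−A): (0.128250, 0.149625, 0.406125, 0.213750); det(I−A) = 0.26825625.
m_3 = (0.128250 + 0.149625 + 0.406125 + 0.213750) / 0.26825625 = 0.89775 / 0.26825625 ≈ 3.347.

m_3 = 3.347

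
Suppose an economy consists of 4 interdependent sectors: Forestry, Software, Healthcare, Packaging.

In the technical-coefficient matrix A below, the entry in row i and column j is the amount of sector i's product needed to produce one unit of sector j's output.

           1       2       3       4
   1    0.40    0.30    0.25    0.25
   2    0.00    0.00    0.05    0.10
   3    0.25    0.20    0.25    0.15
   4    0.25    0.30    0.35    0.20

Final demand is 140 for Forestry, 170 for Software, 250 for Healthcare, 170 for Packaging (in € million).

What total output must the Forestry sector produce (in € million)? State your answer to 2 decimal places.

x_1 = 1452.52

I − A =
  [   0.60    -0.30    -0.25    -0.25]
  [   0.00     1.00    -0.05    -0.10]
  [  -0.25    -0.20     0.75    -0.15]
  [  -0.25    -0.30    -0.35     0.80]
Compute the cofactors C_ij = (−1)^(i+j)·(3×3 minor ij) of I−A; the adjugate is their transpose:
adj(I−A) = Cᵀ =
  [ 0.507750   0.289250   0.306250   0.252250]
  [ 0.039375   0.200375   0.048125   0.046375]
  [ 0.235000   0.200500   0.392000   0.172000]
  [ 0.276250   0.253250   0.285250   0.377750]
det(I−A) = Σ_j (I−A)_1j·C_1j = (0.60)(0.507750) + (-0.30)(0.039375) + (-0.25)(0.235000) + (-0.25)(0.276250) = 0.165025
(I − A)⁻¹ = adj(I−A) / det(I−A) ≈
  [   3.0768     1.7528     1.8558     1.5286]
  [   0.2386     1.2142     0.2916     0.2810]
  [   1.4240     1.2150     2.3754     1.0423]
  [   1.6740     1.5346     1.7285     2.2890]
x = (I − A)⁻¹ d = adj(I−A)·d / det(I−A), with det(I−A) = 0.165025:
  x_1 = (0.507750·140 + 0.289250·170 + 0.306250·250 + 0.252250·170) / 0.165025 = 239.7025 / 0.165025 ≈ 1452.52
  x_2 = (0.039375·140 + 0.200375·170 + 0.048125·250 + 0.046375·170) / 0.165025 = 59.49125 / 0.165025 ≈ 360.50
  x_3 = (0.235000·140 + 0.200500·170 + 0.392000·250 + 0.172000·170) / 0.165025 = 194.225 / 0.165025 ≈ 1176.94
  x_4 = (0.276250·140 + 0.253250·170 + 0.285250·250 + 0.377750·170) / 0.165025 = 217.2575 / 0.165025 ≈ 1316.51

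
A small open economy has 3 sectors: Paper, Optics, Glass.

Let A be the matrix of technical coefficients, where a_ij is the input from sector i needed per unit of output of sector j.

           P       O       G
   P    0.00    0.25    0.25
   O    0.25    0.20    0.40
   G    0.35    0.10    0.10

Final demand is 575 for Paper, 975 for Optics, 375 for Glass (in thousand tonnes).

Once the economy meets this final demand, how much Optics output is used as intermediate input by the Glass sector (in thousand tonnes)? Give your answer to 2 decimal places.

I − A =
  [   1.00    -0.25    -0.25]
  [  -0.25     0.80    -0.40]
  [  -0.35    -0.10     0.90]
Cofactors of I−A, C_ij = (−1)^(i+j)·(minor ij) (rows/columns in the sector order above):
  C_11 = (0.80)(0.90) − (-0.40)(-0.10) = 0.6800
  C_12 = −[(-0.25)(0.90) − (-0.40)(-0.35)] = 0.3650
  C_13 = (-0.25)(-0.10) − (0.80)(-0.35) = 0.3050
  C_21 = −[(-0.25)(0.90) − (-0.25)(-0.10)] = 0.2500
  C_22 = (1.00)(0.90) − (-0.25)(-0.35) = 0.8125
  C_23 = −[(1.00)(-0.10) − (-0.25)(-0.35)] = 0.1875
  C_31 = (-0.25)(-0.40) − (-0.25)(0.80) = 0.3000
  C_32 = −[(1.00)(-0.40) − (-0.25)(-0.25)] = 0.4625
  C_33 = (1.00)(0.80) − (-0.25)(-0.25) = 0.7375
det(I−A) = Σ_j (I−A)_1j·C_1j = (1.00)(0.6800) + (-0.25)(0.3650) + (-0.25)(0.3050) = 0.5125
adj(I−A) = Cᵀ =
  [ 0.6800   0.2500   0.3000]
  [ 0.3650   0.8125   0.4625]
  [ 0.3050   0.1875   0.7375]
(I − A)⁻¹ = adj(I−A) / det(I−A) ≈
  [   1.3268     0.4878     0.5854]
  [   0.7122     1.5854     0.9024]
  [   0.5951     0.3659     1.4390]
First solve x = (I − A)⁻¹ d = adj(I−A)·d / det(I−A); in particular x_G = (0.3050·575 + 0.1875·975 + 0.7375·375) / 0.5125 = 634.75 / 0.5125 ≈ 1238.5366.
Intermediate flow from O to G: z_OG = a_OG · x_G = 0.40 × 634.75 / 0.5125 = 253.90 / 0.5125 ≈ 495.41.

z_OG = 495.41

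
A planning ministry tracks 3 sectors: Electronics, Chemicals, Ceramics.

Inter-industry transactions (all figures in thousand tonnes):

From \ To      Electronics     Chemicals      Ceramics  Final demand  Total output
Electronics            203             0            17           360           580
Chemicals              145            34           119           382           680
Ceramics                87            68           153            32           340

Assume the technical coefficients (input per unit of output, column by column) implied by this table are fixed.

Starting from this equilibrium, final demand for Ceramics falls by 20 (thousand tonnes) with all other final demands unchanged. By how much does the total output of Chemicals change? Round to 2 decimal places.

Technical coefficients a_ij = z_ij / X_j:
  a_11 = 203/580 = 0.35, a_21 = 145/580 = 0.25, a_31 = 87/580 = 0.15
  a_12 = 0/680 = 0.00, a_22 = 34/680 = 0.05, a_32 = 68/680 = 0.10
  a_13 = 17/340 = 0.05, a_23 = 119/340 = 0.35, a_33 = 153/340 = 0.45
I − A =
  [   0.65     0.00    -0.05]
  [  -0.25     0.95    -0.35]
  [  -0.15    -0.10     0.55]
Cofactors of I−A, C_ij = (−1)^(i+j)·(minor ij) (rows/columns in the sector order above):
  C_11 = (0.95)(0.55) − (-0.35)(-0.10) = 0.4875
  C_12 = −[(-0.25)(0.55) − (-0.35)(-0.15)] = 0.1900
  C_13 = (-0.25)(-0.10) − (0.95)(-0.15) = 0.1675
  C_21 = −[(0.00)(0.55) − (-0.05)(-0.10)] = 0.0050
  C_22 = (0.65)(0.55) − (-0.05)(-0.15) = 0.3500
  C_23 = −[(0.65)(-0.10) − (0.00)(-0.15)] = 0.0650
  C_31 = (0.00)(-0.35) − (-0.05)(0.95) = 0.0475
  C_32 = −[(0.65)(-0.35) − (-0.05)(-0.25)] = 0.2400
  C_33 = (0.65)(0.95) − (0.00)(-0.25) = 0.6175
det(I−A) = Σ_j (I−A)_1j·C_1j = (0.65)(0.4875) + (0.00)(0.1900) + (-0.05)(0.1675) = 0.3085
adj(I−A) = Cᵀ =
  [ 0.4875   0.0050   0.0475]
  [ 0.1900   0.3500   0.2400]
  [ 0.1675   0.0650   0.6175]
(I − A)⁻¹ = adj(I−A) / det(I−A) ≈
  [   1.5802     0.0162     0.1540]
  [   0.6159     1.1345     0.7780]
  [   0.5429     0.2107     2.0016]
Δx = (I − A)⁻¹ Δd with Δd having -20 in the Ceramics component and 0 elsewhere.
So Δx_2 = L_23 · (-20), where L_23 = adj(I−A)_23 / det(I−A) = 0.2400 / 0.3085.
Δx_2 = 0.2400 × (-20) / 0.3085 = -4.80 / 0.3085 ≈ -15.56.

Δx_2 = -15.56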